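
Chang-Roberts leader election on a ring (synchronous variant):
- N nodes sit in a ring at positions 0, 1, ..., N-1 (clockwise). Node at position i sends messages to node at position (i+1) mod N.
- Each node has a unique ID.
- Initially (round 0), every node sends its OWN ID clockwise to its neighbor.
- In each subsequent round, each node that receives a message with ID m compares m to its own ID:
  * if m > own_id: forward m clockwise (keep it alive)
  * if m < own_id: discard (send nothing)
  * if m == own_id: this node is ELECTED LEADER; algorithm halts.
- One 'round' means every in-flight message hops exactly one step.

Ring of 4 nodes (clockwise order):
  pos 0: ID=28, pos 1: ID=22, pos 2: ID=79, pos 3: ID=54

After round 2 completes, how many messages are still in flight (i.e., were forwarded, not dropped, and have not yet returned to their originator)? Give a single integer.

Answer: 2

Derivation:
Round 1: pos1(id22) recv 28: fwd; pos2(id79) recv 22: drop; pos3(id54) recv 79: fwd; pos0(id28) recv 54: fwd
Round 2: pos2(id79) recv 28: drop; pos0(id28) recv 79: fwd; pos1(id22) recv 54: fwd
After round 2: 2 messages still in flight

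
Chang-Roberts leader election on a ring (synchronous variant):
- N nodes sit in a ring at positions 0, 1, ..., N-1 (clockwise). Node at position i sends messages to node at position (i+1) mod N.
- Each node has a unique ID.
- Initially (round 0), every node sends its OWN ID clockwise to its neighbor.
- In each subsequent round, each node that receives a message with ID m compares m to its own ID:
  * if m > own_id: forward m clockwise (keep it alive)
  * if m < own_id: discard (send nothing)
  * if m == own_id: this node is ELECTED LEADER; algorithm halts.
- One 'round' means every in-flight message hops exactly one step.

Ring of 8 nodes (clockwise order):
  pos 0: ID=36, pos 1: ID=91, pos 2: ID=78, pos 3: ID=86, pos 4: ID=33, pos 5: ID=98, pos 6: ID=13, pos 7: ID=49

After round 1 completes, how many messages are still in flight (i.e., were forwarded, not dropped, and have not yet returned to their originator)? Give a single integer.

Answer: 4

Derivation:
Round 1: pos1(id91) recv 36: drop; pos2(id78) recv 91: fwd; pos3(id86) recv 78: drop; pos4(id33) recv 86: fwd; pos5(id98) recv 33: drop; pos6(id13) recv 98: fwd; pos7(id49) recv 13: drop; pos0(id36) recv 49: fwd
After round 1: 4 messages still in flight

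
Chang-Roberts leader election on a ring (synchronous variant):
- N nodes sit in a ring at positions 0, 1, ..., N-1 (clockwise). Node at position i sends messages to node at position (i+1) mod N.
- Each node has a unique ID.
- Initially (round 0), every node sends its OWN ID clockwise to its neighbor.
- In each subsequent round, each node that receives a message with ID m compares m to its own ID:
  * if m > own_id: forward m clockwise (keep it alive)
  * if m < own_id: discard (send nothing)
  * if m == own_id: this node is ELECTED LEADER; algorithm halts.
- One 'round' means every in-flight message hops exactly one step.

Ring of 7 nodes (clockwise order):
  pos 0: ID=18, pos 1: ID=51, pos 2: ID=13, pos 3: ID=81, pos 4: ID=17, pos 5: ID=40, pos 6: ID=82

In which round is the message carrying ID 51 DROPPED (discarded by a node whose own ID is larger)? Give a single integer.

Answer: 2

Derivation:
Round 1: pos1(id51) recv 18: drop; pos2(id13) recv 51: fwd; pos3(id81) recv 13: drop; pos4(id17) recv 81: fwd; pos5(id40) recv 17: drop; pos6(id82) recv 40: drop; pos0(id18) recv 82: fwd
Round 2: pos3(id81) recv 51: drop; pos5(id40) recv 81: fwd; pos1(id51) recv 82: fwd
Round 3: pos6(id82) recv 81: drop; pos2(id13) recv 82: fwd
Round 4: pos3(id81) recv 82: fwd
Round 5: pos4(id17) recv 82: fwd
Round 6: pos5(id40) recv 82: fwd
Round 7: pos6(id82) recv 82: ELECTED
Message ID 51 originates at pos 1; dropped at pos 3 in round 2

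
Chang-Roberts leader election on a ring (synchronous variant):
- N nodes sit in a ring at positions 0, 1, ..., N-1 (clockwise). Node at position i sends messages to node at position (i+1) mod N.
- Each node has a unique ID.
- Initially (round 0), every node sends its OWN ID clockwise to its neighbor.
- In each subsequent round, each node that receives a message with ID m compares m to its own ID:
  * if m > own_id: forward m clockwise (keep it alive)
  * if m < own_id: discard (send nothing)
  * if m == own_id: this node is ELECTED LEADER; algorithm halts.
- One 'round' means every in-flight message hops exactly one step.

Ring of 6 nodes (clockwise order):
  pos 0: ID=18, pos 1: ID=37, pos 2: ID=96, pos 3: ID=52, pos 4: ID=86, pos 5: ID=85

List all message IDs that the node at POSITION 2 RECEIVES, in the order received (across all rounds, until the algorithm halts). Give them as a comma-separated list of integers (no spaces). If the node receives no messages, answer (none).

Answer: 37,85,86,96

Derivation:
Round 1: pos1(id37) recv 18: drop; pos2(id96) recv 37: drop; pos3(id52) recv 96: fwd; pos4(id86) recv 52: drop; pos5(id85) recv 86: fwd; pos0(id18) recv 85: fwd
Round 2: pos4(id86) recv 96: fwd; pos0(id18) recv 86: fwd; pos1(id37) recv 85: fwd
Round 3: pos5(id85) recv 96: fwd; pos1(id37) recv 86: fwd; pos2(id96) recv 85: drop
Round 4: pos0(id18) recv 96: fwd; pos2(id96) recv 86: drop
Round 5: pos1(id37) recv 96: fwd
Round 6: pos2(id96) recv 96: ELECTED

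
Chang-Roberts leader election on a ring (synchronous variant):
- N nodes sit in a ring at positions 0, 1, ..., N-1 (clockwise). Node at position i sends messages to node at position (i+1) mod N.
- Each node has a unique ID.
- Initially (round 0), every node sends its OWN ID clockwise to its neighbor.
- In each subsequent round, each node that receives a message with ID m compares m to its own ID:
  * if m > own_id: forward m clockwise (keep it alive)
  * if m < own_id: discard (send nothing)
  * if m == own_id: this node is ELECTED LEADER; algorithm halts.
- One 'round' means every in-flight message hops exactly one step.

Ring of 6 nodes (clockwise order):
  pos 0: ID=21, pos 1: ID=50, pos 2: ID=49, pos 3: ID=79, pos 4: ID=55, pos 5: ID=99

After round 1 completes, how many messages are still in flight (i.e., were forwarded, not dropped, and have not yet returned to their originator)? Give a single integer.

Answer: 3

Derivation:
Round 1: pos1(id50) recv 21: drop; pos2(id49) recv 50: fwd; pos3(id79) recv 49: drop; pos4(id55) recv 79: fwd; pos5(id99) recv 55: drop; pos0(id21) recv 99: fwd
After round 1: 3 messages still in flight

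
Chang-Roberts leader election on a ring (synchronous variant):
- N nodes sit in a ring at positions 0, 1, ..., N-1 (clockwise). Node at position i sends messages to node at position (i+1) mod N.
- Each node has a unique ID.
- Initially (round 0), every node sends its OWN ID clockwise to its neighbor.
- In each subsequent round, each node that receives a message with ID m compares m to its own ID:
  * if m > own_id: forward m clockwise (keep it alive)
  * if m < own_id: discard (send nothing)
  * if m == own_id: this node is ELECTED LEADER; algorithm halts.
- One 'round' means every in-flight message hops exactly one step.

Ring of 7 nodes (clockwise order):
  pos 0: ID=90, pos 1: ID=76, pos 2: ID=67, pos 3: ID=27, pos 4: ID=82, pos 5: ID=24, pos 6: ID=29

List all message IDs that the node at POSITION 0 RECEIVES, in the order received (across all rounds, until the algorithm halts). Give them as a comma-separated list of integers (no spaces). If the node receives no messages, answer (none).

Round 1: pos1(id76) recv 90: fwd; pos2(id67) recv 76: fwd; pos3(id27) recv 67: fwd; pos4(id82) recv 27: drop; pos5(id24) recv 82: fwd; pos6(id29) recv 24: drop; pos0(id90) recv 29: drop
Round 2: pos2(id67) recv 90: fwd; pos3(id27) recv 76: fwd; pos4(id82) recv 67: drop; pos6(id29) recv 82: fwd
Round 3: pos3(id27) recv 90: fwd; pos4(id82) recv 76: drop; pos0(id90) recv 82: drop
Round 4: pos4(id82) recv 90: fwd
Round 5: pos5(id24) recv 90: fwd
Round 6: pos6(id29) recv 90: fwd
Round 7: pos0(id90) recv 90: ELECTED

Answer: 29,82,90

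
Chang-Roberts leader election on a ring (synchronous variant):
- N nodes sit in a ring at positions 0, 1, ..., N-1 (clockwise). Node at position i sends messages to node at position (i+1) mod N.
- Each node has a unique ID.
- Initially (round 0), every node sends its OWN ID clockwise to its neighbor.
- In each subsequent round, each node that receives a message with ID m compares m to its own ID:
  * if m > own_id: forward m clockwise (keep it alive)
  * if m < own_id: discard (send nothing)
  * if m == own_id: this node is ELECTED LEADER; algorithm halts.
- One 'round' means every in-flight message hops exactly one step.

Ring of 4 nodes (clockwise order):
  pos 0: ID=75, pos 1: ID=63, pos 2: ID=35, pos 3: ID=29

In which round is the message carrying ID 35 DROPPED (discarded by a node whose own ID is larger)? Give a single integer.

Round 1: pos1(id63) recv 75: fwd; pos2(id35) recv 63: fwd; pos3(id29) recv 35: fwd; pos0(id75) recv 29: drop
Round 2: pos2(id35) recv 75: fwd; pos3(id29) recv 63: fwd; pos0(id75) recv 35: drop
Round 3: pos3(id29) recv 75: fwd; pos0(id75) recv 63: drop
Round 4: pos0(id75) recv 75: ELECTED
Message ID 35 originates at pos 2; dropped at pos 0 in round 2

Answer: 2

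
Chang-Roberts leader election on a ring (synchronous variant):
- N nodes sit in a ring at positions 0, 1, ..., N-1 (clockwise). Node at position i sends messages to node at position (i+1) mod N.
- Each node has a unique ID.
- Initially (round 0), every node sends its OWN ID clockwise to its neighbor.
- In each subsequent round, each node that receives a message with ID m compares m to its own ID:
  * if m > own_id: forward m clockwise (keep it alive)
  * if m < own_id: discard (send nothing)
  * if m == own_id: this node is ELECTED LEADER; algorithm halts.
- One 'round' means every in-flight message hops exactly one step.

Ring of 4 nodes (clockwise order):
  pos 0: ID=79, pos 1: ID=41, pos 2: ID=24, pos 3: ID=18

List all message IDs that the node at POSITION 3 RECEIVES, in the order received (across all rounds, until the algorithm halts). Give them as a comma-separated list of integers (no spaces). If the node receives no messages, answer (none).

Round 1: pos1(id41) recv 79: fwd; pos2(id24) recv 41: fwd; pos3(id18) recv 24: fwd; pos0(id79) recv 18: drop
Round 2: pos2(id24) recv 79: fwd; pos3(id18) recv 41: fwd; pos0(id79) recv 24: drop
Round 3: pos3(id18) recv 79: fwd; pos0(id79) recv 41: drop
Round 4: pos0(id79) recv 79: ELECTED

Answer: 24,41,79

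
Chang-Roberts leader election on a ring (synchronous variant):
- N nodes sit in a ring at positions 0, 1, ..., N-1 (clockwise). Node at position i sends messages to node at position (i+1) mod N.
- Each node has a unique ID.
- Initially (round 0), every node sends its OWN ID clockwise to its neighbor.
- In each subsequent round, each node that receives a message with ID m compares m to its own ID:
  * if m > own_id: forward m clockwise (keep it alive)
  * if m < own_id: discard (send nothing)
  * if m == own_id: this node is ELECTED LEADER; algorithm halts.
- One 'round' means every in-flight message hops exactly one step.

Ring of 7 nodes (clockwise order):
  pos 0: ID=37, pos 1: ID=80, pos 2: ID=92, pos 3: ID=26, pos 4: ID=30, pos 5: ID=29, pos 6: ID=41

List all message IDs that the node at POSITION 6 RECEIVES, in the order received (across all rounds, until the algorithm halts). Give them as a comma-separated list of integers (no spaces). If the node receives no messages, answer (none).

Answer: 29,30,92

Derivation:
Round 1: pos1(id80) recv 37: drop; pos2(id92) recv 80: drop; pos3(id26) recv 92: fwd; pos4(id30) recv 26: drop; pos5(id29) recv 30: fwd; pos6(id41) recv 29: drop; pos0(id37) recv 41: fwd
Round 2: pos4(id30) recv 92: fwd; pos6(id41) recv 30: drop; pos1(id80) recv 41: drop
Round 3: pos5(id29) recv 92: fwd
Round 4: pos6(id41) recv 92: fwd
Round 5: pos0(id37) recv 92: fwd
Round 6: pos1(id80) recv 92: fwd
Round 7: pos2(id92) recv 92: ELECTED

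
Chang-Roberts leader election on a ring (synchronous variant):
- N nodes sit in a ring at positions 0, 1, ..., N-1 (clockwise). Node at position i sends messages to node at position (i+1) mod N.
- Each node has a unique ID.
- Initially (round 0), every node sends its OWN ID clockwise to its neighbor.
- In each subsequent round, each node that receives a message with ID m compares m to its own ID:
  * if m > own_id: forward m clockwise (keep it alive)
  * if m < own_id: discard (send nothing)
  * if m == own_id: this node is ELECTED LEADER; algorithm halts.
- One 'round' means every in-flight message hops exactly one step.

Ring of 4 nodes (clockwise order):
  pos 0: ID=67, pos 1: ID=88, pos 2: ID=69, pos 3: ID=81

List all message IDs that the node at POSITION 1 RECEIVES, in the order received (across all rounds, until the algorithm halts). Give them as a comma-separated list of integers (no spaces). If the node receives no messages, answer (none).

Answer: 67,81,88

Derivation:
Round 1: pos1(id88) recv 67: drop; pos2(id69) recv 88: fwd; pos3(id81) recv 69: drop; pos0(id67) recv 81: fwd
Round 2: pos3(id81) recv 88: fwd; pos1(id88) recv 81: drop
Round 3: pos0(id67) recv 88: fwd
Round 4: pos1(id88) recv 88: ELECTED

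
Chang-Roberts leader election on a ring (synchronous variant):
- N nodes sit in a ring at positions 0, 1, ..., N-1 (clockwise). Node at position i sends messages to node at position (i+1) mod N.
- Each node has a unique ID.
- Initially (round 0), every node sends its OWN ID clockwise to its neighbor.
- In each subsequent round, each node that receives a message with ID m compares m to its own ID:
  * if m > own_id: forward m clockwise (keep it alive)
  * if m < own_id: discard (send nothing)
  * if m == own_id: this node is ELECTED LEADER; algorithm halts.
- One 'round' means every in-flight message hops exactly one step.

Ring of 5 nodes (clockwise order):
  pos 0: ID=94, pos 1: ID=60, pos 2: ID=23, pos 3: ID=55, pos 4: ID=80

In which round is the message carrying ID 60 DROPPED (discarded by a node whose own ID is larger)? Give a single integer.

Answer: 3

Derivation:
Round 1: pos1(id60) recv 94: fwd; pos2(id23) recv 60: fwd; pos3(id55) recv 23: drop; pos4(id80) recv 55: drop; pos0(id94) recv 80: drop
Round 2: pos2(id23) recv 94: fwd; pos3(id55) recv 60: fwd
Round 3: pos3(id55) recv 94: fwd; pos4(id80) recv 60: drop
Round 4: pos4(id80) recv 94: fwd
Round 5: pos0(id94) recv 94: ELECTED
Message ID 60 originates at pos 1; dropped at pos 4 in round 3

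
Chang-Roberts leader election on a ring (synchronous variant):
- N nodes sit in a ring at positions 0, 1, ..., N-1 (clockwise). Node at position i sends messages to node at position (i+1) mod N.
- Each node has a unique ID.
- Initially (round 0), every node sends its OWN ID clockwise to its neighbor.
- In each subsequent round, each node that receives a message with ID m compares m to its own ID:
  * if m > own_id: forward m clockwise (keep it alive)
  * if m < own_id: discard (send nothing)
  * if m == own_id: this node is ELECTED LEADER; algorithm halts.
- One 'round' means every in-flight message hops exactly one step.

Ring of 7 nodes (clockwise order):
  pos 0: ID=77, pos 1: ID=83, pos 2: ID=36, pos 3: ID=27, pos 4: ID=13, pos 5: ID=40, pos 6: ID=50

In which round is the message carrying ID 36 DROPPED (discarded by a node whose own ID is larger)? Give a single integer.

Answer: 3

Derivation:
Round 1: pos1(id83) recv 77: drop; pos2(id36) recv 83: fwd; pos3(id27) recv 36: fwd; pos4(id13) recv 27: fwd; pos5(id40) recv 13: drop; pos6(id50) recv 40: drop; pos0(id77) recv 50: drop
Round 2: pos3(id27) recv 83: fwd; pos4(id13) recv 36: fwd; pos5(id40) recv 27: drop
Round 3: pos4(id13) recv 83: fwd; pos5(id40) recv 36: drop
Round 4: pos5(id40) recv 83: fwd
Round 5: pos6(id50) recv 83: fwd
Round 6: pos0(id77) recv 83: fwd
Round 7: pos1(id83) recv 83: ELECTED
Message ID 36 originates at pos 2; dropped at pos 5 in round 3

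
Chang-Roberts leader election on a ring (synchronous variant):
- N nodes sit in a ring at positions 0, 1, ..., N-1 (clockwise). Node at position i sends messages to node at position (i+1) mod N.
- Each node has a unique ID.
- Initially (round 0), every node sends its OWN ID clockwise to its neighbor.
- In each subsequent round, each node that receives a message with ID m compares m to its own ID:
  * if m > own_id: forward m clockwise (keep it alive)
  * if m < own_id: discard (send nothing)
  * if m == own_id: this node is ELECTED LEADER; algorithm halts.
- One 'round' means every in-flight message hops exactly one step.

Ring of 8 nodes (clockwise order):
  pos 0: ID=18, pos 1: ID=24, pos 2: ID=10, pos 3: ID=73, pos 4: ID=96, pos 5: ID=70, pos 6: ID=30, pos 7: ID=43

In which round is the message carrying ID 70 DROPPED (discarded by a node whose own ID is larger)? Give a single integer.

Answer: 6

Derivation:
Round 1: pos1(id24) recv 18: drop; pos2(id10) recv 24: fwd; pos3(id73) recv 10: drop; pos4(id96) recv 73: drop; pos5(id70) recv 96: fwd; pos6(id30) recv 70: fwd; pos7(id43) recv 30: drop; pos0(id18) recv 43: fwd
Round 2: pos3(id73) recv 24: drop; pos6(id30) recv 96: fwd; pos7(id43) recv 70: fwd; pos1(id24) recv 43: fwd
Round 3: pos7(id43) recv 96: fwd; pos0(id18) recv 70: fwd; pos2(id10) recv 43: fwd
Round 4: pos0(id18) recv 96: fwd; pos1(id24) recv 70: fwd; pos3(id73) recv 43: drop
Round 5: pos1(id24) recv 96: fwd; pos2(id10) recv 70: fwd
Round 6: pos2(id10) recv 96: fwd; pos3(id73) recv 70: drop
Round 7: pos3(id73) recv 96: fwd
Round 8: pos4(id96) recv 96: ELECTED
Message ID 70 originates at pos 5; dropped at pos 3 in round 6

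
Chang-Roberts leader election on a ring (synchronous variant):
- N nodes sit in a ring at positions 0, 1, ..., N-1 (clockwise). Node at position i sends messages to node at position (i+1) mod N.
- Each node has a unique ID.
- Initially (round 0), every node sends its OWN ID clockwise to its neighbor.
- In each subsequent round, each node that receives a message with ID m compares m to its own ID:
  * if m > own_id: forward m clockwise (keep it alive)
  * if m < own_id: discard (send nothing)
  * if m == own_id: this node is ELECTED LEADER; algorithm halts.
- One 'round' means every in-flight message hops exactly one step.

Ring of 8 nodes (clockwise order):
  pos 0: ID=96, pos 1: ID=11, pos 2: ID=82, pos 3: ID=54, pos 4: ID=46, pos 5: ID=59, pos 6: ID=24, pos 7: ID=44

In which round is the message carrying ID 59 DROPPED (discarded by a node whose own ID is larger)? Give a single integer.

Answer: 3

Derivation:
Round 1: pos1(id11) recv 96: fwd; pos2(id82) recv 11: drop; pos3(id54) recv 82: fwd; pos4(id46) recv 54: fwd; pos5(id59) recv 46: drop; pos6(id24) recv 59: fwd; pos7(id44) recv 24: drop; pos0(id96) recv 44: drop
Round 2: pos2(id82) recv 96: fwd; pos4(id46) recv 82: fwd; pos5(id59) recv 54: drop; pos7(id44) recv 59: fwd
Round 3: pos3(id54) recv 96: fwd; pos5(id59) recv 82: fwd; pos0(id96) recv 59: drop
Round 4: pos4(id46) recv 96: fwd; pos6(id24) recv 82: fwd
Round 5: pos5(id59) recv 96: fwd; pos7(id44) recv 82: fwd
Round 6: pos6(id24) recv 96: fwd; pos0(id96) recv 82: drop
Round 7: pos7(id44) recv 96: fwd
Round 8: pos0(id96) recv 96: ELECTED
Message ID 59 originates at pos 5; dropped at pos 0 in round 3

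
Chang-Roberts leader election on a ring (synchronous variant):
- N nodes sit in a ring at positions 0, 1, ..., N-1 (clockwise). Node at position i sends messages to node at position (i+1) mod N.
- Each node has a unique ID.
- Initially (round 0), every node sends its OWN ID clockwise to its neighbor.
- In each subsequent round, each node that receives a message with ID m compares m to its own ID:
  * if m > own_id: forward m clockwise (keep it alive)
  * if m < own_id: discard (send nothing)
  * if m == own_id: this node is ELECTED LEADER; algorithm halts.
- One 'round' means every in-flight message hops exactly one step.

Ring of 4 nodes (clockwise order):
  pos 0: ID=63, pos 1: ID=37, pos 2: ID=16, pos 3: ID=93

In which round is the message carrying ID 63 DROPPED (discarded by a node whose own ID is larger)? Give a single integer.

Answer: 3

Derivation:
Round 1: pos1(id37) recv 63: fwd; pos2(id16) recv 37: fwd; pos3(id93) recv 16: drop; pos0(id63) recv 93: fwd
Round 2: pos2(id16) recv 63: fwd; pos3(id93) recv 37: drop; pos1(id37) recv 93: fwd
Round 3: pos3(id93) recv 63: drop; pos2(id16) recv 93: fwd
Round 4: pos3(id93) recv 93: ELECTED
Message ID 63 originates at pos 0; dropped at pos 3 in round 3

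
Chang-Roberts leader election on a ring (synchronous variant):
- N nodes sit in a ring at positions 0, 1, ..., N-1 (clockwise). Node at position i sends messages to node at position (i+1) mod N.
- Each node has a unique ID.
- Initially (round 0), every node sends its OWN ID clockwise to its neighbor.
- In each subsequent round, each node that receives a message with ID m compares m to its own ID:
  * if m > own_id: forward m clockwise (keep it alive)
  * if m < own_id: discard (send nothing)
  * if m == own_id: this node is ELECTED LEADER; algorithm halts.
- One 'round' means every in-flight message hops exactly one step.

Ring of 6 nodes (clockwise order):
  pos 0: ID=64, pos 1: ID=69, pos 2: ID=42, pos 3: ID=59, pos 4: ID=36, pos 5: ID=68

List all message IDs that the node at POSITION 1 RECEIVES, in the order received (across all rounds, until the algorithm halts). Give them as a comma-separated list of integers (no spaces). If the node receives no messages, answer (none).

Answer: 64,68,69

Derivation:
Round 1: pos1(id69) recv 64: drop; pos2(id42) recv 69: fwd; pos3(id59) recv 42: drop; pos4(id36) recv 59: fwd; pos5(id68) recv 36: drop; pos0(id64) recv 68: fwd
Round 2: pos3(id59) recv 69: fwd; pos5(id68) recv 59: drop; pos1(id69) recv 68: drop
Round 3: pos4(id36) recv 69: fwd
Round 4: pos5(id68) recv 69: fwd
Round 5: pos0(id64) recv 69: fwd
Round 6: pos1(id69) recv 69: ELECTED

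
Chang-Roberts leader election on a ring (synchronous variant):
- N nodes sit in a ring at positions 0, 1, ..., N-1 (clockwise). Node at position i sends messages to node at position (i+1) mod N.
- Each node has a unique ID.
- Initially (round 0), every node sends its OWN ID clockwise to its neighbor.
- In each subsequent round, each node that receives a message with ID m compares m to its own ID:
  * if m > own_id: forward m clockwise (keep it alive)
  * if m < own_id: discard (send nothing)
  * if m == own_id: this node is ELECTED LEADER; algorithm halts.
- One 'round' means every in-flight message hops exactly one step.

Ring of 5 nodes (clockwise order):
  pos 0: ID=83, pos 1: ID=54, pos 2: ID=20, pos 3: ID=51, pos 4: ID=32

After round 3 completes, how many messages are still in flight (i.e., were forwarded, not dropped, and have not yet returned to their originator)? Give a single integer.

Round 1: pos1(id54) recv 83: fwd; pos2(id20) recv 54: fwd; pos3(id51) recv 20: drop; pos4(id32) recv 51: fwd; pos0(id83) recv 32: drop
Round 2: pos2(id20) recv 83: fwd; pos3(id51) recv 54: fwd; pos0(id83) recv 51: drop
Round 3: pos3(id51) recv 83: fwd; pos4(id32) recv 54: fwd
After round 3: 2 messages still in flight

Answer: 2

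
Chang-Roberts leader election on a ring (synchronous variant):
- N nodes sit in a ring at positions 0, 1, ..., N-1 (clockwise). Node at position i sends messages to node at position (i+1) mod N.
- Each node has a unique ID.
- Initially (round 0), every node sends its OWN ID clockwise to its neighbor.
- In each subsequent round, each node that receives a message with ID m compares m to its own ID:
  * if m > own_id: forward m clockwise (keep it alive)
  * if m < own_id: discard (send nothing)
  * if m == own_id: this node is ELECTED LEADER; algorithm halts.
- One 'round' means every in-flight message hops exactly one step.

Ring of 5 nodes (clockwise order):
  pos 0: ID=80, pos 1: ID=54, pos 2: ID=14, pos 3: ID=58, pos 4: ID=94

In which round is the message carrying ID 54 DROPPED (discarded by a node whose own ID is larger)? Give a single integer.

Answer: 2

Derivation:
Round 1: pos1(id54) recv 80: fwd; pos2(id14) recv 54: fwd; pos3(id58) recv 14: drop; pos4(id94) recv 58: drop; pos0(id80) recv 94: fwd
Round 2: pos2(id14) recv 80: fwd; pos3(id58) recv 54: drop; pos1(id54) recv 94: fwd
Round 3: pos3(id58) recv 80: fwd; pos2(id14) recv 94: fwd
Round 4: pos4(id94) recv 80: drop; pos3(id58) recv 94: fwd
Round 5: pos4(id94) recv 94: ELECTED
Message ID 54 originates at pos 1; dropped at pos 3 in round 2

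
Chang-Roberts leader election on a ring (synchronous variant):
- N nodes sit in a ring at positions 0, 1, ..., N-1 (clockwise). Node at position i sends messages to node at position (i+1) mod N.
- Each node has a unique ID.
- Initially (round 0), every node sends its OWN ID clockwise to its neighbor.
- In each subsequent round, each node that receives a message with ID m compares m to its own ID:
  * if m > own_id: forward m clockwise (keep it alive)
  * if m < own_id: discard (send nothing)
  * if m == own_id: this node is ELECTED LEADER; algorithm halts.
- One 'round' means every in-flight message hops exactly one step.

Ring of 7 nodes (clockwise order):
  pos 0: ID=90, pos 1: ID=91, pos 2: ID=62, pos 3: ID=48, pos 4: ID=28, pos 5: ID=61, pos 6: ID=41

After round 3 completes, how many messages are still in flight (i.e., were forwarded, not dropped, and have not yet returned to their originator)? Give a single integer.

Round 1: pos1(id91) recv 90: drop; pos2(id62) recv 91: fwd; pos3(id48) recv 62: fwd; pos4(id28) recv 48: fwd; pos5(id61) recv 28: drop; pos6(id41) recv 61: fwd; pos0(id90) recv 41: drop
Round 2: pos3(id48) recv 91: fwd; pos4(id28) recv 62: fwd; pos5(id61) recv 48: drop; pos0(id90) recv 61: drop
Round 3: pos4(id28) recv 91: fwd; pos5(id61) recv 62: fwd
After round 3: 2 messages still in flight

Answer: 2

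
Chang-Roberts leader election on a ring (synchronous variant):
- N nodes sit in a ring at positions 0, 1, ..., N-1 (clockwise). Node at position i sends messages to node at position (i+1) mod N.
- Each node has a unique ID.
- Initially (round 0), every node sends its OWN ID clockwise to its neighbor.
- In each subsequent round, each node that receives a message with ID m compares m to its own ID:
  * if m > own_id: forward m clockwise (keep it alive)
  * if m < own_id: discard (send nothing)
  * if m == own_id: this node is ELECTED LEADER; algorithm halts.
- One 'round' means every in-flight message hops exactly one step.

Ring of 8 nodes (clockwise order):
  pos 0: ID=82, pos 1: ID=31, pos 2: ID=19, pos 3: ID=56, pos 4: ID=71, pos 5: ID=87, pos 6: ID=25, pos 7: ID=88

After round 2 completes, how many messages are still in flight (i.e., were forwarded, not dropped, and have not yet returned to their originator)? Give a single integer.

Answer: 2

Derivation:
Round 1: pos1(id31) recv 82: fwd; pos2(id19) recv 31: fwd; pos3(id56) recv 19: drop; pos4(id71) recv 56: drop; pos5(id87) recv 71: drop; pos6(id25) recv 87: fwd; pos7(id88) recv 25: drop; pos0(id82) recv 88: fwd
Round 2: pos2(id19) recv 82: fwd; pos3(id56) recv 31: drop; pos7(id88) recv 87: drop; pos1(id31) recv 88: fwd
After round 2: 2 messages still in flight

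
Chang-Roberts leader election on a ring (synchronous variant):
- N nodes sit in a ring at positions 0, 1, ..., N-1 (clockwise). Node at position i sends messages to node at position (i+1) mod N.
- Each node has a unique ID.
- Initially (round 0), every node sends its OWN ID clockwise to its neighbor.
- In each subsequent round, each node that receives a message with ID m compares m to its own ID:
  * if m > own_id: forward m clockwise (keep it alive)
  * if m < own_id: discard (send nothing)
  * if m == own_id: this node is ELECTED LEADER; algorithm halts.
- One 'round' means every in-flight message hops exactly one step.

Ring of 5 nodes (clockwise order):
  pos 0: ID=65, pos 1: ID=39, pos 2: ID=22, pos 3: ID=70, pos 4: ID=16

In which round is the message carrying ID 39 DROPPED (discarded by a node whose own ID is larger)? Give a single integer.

Round 1: pos1(id39) recv 65: fwd; pos2(id22) recv 39: fwd; pos3(id70) recv 22: drop; pos4(id16) recv 70: fwd; pos0(id65) recv 16: drop
Round 2: pos2(id22) recv 65: fwd; pos3(id70) recv 39: drop; pos0(id65) recv 70: fwd
Round 3: pos3(id70) recv 65: drop; pos1(id39) recv 70: fwd
Round 4: pos2(id22) recv 70: fwd
Round 5: pos3(id70) recv 70: ELECTED
Message ID 39 originates at pos 1; dropped at pos 3 in round 2

Answer: 2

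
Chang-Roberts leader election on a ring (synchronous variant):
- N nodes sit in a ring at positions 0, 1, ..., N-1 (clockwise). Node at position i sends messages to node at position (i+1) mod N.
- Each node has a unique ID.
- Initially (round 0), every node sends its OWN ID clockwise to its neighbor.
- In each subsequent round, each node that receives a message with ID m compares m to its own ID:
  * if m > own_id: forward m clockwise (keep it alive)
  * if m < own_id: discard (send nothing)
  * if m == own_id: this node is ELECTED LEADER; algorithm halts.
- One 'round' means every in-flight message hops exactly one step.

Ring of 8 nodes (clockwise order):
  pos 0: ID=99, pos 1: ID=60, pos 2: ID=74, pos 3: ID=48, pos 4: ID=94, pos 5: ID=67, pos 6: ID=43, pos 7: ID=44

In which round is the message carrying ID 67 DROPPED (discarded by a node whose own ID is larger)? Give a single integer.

Answer: 3

Derivation:
Round 1: pos1(id60) recv 99: fwd; pos2(id74) recv 60: drop; pos3(id48) recv 74: fwd; pos4(id94) recv 48: drop; pos5(id67) recv 94: fwd; pos6(id43) recv 67: fwd; pos7(id44) recv 43: drop; pos0(id99) recv 44: drop
Round 2: pos2(id74) recv 99: fwd; pos4(id94) recv 74: drop; pos6(id43) recv 94: fwd; pos7(id44) recv 67: fwd
Round 3: pos3(id48) recv 99: fwd; pos7(id44) recv 94: fwd; pos0(id99) recv 67: drop
Round 4: pos4(id94) recv 99: fwd; pos0(id99) recv 94: drop
Round 5: pos5(id67) recv 99: fwd
Round 6: pos6(id43) recv 99: fwd
Round 7: pos7(id44) recv 99: fwd
Round 8: pos0(id99) recv 99: ELECTED
Message ID 67 originates at pos 5; dropped at pos 0 in round 3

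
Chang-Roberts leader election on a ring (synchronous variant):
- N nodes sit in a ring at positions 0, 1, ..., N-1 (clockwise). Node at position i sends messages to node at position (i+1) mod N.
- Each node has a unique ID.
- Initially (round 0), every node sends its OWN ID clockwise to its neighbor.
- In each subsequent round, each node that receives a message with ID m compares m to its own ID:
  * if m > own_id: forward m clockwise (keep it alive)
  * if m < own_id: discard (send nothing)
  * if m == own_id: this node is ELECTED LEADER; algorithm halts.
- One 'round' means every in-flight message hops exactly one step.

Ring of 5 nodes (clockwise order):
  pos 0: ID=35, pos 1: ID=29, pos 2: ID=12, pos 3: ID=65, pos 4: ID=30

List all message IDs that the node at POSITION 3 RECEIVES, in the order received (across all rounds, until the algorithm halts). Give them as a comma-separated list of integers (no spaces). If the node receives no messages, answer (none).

Round 1: pos1(id29) recv 35: fwd; pos2(id12) recv 29: fwd; pos3(id65) recv 12: drop; pos4(id30) recv 65: fwd; pos0(id35) recv 30: drop
Round 2: pos2(id12) recv 35: fwd; pos3(id65) recv 29: drop; pos0(id35) recv 65: fwd
Round 3: pos3(id65) recv 35: drop; pos1(id29) recv 65: fwd
Round 4: pos2(id12) recv 65: fwd
Round 5: pos3(id65) recv 65: ELECTED

Answer: 12,29,35,65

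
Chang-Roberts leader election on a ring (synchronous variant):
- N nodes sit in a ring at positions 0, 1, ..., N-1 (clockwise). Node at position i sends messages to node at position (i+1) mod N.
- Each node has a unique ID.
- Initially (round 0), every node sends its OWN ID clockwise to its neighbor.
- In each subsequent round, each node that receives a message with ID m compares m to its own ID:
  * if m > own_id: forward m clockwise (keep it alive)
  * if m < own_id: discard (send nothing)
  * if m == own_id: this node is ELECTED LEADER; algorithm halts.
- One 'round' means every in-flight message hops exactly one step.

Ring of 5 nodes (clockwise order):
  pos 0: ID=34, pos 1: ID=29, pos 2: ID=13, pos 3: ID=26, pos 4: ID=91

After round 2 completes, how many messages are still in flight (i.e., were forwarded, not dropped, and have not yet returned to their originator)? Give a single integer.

Round 1: pos1(id29) recv 34: fwd; pos2(id13) recv 29: fwd; pos3(id26) recv 13: drop; pos4(id91) recv 26: drop; pos0(id34) recv 91: fwd
Round 2: pos2(id13) recv 34: fwd; pos3(id26) recv 29: fwd; pos1(id29) recv 91: fwd
After round 2: 3 messages still in flight

Answer: 3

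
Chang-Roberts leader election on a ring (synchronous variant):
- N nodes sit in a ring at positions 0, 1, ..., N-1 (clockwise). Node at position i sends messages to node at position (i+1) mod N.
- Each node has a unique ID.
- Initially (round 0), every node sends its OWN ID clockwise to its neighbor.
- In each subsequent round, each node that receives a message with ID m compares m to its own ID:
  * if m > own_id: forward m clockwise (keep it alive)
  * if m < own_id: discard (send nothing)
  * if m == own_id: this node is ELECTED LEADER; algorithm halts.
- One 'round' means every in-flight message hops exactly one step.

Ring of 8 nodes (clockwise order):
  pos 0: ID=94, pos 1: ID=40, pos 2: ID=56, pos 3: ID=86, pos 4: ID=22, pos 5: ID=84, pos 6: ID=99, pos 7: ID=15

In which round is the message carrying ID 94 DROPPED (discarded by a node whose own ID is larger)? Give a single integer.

Answer: 6

Derivation:
Round 1: pos1(id40) recv 94: fwd; pos2(id56) recv 40: drop; pos3(id86) recv 56: drop; pos4(id22) recv 86: fwd; pos5(id84) recv 22: drop; pos6(id99) recv 84: drop; pos7(id15) recv 99: fwd; pos0(id94) recv 15: drop
Round 2: pos2(id56) recv 94: fwd; pos5(id84) recv 86: fwd; pos0(id94) recv 99: fwd
Round 3: pos3(id86) recv 94: fwd; pos6(id99) recv 86: drop; pos1(id40) recv 99: fwd
Round 4: pos4(id22) recv 94: fwd; pos2(id56) recv 99: fwd
Round 5: pos5(id84) recv 94: fwd; pos3(id86) recv 99: fwd
Round 6: pos6(id99) recv 94: drop; pos4(id22) recv 99: fwd
Round 7: pos5(id84) recv 99: fwd
Round 8: pos6(id99) recv 99: ELECTED
Message ID 94 originates at pos 0; dropped at pos 6 in round 6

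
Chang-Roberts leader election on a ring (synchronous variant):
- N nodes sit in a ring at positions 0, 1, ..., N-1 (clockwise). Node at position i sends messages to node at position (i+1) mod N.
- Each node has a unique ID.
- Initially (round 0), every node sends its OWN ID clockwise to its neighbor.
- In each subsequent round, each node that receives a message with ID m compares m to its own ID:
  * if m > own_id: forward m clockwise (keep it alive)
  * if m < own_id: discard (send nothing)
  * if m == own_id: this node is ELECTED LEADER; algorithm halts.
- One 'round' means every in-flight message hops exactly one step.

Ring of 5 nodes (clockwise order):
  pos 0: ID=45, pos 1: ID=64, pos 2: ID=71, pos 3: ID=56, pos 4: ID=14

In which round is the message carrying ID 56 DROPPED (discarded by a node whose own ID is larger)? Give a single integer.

Round 1: pos1(id64) recv 45: drop; pos2(id71) recv 64: drop; pos3(id56) recv 71: fwd; pos4(id14) recv 56: fwd; pos0(id45) recv 14: drop
Round 2: pos4(id14) recv 71: fwd; pos0(id45) recv 56: fwd
Round 3: pos0(id45) recv 71: fwd; pos1(id64) recv 56: drop
Round 4: pos1(id64) recv 71: fwd
Round 5: pos2(id71) recv 71: ELECTED
Message ID 56 originates at pos 3; dropped at pos 1 in round 3

Answer: 3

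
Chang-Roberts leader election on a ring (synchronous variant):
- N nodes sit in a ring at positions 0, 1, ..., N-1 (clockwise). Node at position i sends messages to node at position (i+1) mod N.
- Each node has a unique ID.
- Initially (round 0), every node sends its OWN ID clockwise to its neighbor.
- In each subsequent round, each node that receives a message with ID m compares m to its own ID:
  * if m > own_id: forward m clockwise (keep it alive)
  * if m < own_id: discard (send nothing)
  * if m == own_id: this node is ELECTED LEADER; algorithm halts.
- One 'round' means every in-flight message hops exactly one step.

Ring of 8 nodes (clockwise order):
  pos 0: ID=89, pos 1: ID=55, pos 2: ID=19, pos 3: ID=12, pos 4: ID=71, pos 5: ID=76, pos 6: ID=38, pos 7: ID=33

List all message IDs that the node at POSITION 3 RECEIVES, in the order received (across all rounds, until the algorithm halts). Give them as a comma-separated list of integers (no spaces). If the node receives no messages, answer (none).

Answer: 19,55,89

Derivation:
Round 1: pos1(id55) recv 89: fwd; pos2(id19) recv 55: fwd; pos3(id12) recv 19: fwd; pos4(id71) recv 12: drop; pos5(id76) recv 71: drop; pos6(id38) recv 76: fwd; pos7(id33) recv 38: fwd; pos0(id89) recv 33: drop
Round 2: pos2(id19) recv 89: fwd; pos3(id12) recv 55: fwd; pos4(id71) recv 19: drop; pos7(id33) recv 76: fwd; pos0(id89) recv 38: drop
Round 3: pos3(id12) recv 89: fwd; pos4(id71) recv 55: drop; pos0(id89) recv 76: drop
Round 4: pos4(id71) recv 89: fwd
Round 5: pos5(id76) recv 89: fwd
Round 6: pos6(id38) recv 89: fwd
Round 7: pos7(id33) recv 89: fwd
Round 8: pos0(id89) recv 89: ELECTED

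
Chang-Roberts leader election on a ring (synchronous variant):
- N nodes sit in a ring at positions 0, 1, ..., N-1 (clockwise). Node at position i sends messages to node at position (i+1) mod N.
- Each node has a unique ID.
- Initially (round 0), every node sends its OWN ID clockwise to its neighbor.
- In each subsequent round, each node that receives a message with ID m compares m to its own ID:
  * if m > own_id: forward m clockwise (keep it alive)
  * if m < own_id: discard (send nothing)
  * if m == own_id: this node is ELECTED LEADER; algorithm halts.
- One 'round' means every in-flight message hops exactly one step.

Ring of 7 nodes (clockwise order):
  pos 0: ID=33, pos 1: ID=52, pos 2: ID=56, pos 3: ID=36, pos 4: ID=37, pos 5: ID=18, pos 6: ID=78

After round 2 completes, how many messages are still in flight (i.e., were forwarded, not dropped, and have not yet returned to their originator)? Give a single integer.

Round 1: pos1(id52) recv 33: drop; pos2(id56) recv 52: drop; pos3(id36) recv 56: fwd; pos4(id37) recv 36: drop; pos5(id18) recv 37: fwd; pos6(id78) recv 18: drop; pos0(id33) recv 78: fwd
Round 2: pos4(id37) recv 56: fwd; pos6(id78) recv 37: drop; pos1(id52) recv 78: fwd
After round 2: 2 messages still in flight

Answer: 2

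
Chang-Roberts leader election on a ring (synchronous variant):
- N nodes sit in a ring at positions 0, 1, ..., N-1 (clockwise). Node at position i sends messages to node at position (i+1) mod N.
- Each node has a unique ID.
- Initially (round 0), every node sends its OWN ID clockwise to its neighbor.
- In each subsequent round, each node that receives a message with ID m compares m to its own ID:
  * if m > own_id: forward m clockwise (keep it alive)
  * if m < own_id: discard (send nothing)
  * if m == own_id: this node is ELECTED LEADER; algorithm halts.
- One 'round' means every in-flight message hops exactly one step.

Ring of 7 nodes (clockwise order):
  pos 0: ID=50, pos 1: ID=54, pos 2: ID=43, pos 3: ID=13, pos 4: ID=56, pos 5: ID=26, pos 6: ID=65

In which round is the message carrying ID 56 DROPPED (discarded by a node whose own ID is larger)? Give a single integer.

Answer: 2

Derivation:
Round 1: pos1(id54) recv 50: drop; pos2(id43) recv 54: fwd; pos3(id13) recv 43: fwd; pos4(id56) recv 13: drop; pos5(id26) recv 56: fwd; pos6(id65) recv 26: drop; pos0(id50) recv 65: fwd
Round 2: pos3(id13) recv 54: fwd; pos4(id56) recv 43: drop; pos6(id65) recv 56: drop; pos1(id54) recv 65: fwd
Round 3: pos4(id56) recv 54: drop; pos2(id43) recv 65: fwd
Round 4: pos3(id13) recv 65: fwd
Round 5: pos4(id56) recv 65: fwd
Round 6: pos5(id26) recv 65: fwd
Round 7: pos6(id65) recv 65: ELECTED
Message ID 56 originates at pos 4; dropped at pos 6 in round 2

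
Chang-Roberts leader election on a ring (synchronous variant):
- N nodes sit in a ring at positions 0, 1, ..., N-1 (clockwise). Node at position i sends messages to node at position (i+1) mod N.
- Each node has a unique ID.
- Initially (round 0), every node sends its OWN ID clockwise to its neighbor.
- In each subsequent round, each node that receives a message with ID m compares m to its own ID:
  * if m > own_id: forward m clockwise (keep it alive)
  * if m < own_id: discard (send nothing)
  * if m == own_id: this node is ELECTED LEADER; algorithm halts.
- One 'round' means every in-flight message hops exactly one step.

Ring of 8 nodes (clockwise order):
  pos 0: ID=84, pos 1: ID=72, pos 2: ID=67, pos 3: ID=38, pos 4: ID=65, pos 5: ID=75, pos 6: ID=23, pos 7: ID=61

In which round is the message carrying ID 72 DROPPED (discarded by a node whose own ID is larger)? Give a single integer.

Answer: 4

Derivation:
Round 1: pos1(id72) recv 84: fwd; pos2(id67) recv 72: fwd; pos3(id38) recv 67: fwd; pos4(id65) recv 38: drop; pos5(id75) recv 65: drop; pos6(id23) recv 75: fwd; pos7(id61) recv 23: drop; pos0(id84) recv 61: drop
Round 2: pos2(id67) recv 84: fwd; pos3(id38) recv 72: fwd; pos4(id65) recv 67: fwd; pos7(id61) recv 75: fwd
Round 3: pos3(id38) recv 84: fwd; pos4(id65) recv 72: fwd; pos5(id75) recv 67: drop; pos0(id84) recv 75: drop
Round 4: pos4(id65) recv 84: fwd; pos5(id75) recv 72: drop
Round 5: pos5(id75) recv 84: fwd
Round 6: pos6(id23) recv 84: fwd
Round 7: pos7(id61) recv 84: fwd
Round 8: pos0(id84) recv 84: ELECTED
Message ID 72 originates at pos 1; dropped at pos 5 in round 4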